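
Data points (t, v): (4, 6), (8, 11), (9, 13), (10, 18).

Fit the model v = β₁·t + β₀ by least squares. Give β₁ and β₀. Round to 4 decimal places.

Entries of AᵀA: Σt·t = 261, Σt = 31, Σ1 = 4.
Moment sums: Σt·v = 409, Σv = 48.
AᵀA·[β₁, β₀]ᵀ = Aᵀv becomes [[261, 31]; [31, 4]]·[β₁, β₀]ᵀ = [409, 48]ᵀ.
Δ = 261·4 − 31² = 83.
β₁ = (409·4 − 31·48)/83 = 148/83; β₀ = (261·48 − 31·409)/83 = -151/83.

β₁ = 1.7831, β₀ = -1.8193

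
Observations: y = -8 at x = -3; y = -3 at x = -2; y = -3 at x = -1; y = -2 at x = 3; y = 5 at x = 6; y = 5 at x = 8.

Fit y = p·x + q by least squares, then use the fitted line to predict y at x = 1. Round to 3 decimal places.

ŷ = -1.875

Sums needed: Σx·x = 123, Σx = 11, Σ1 = 6.
And Σx·y = 97, Σy = -6.
So AᵀA·[p, q]ᵀ = Aᵀy: [[123, 11]; [11, 6]]·[p, q]ᵀ = [97, -6]ᵀ.
Determinant 123·6 − 11² = 617.
p = (97·6 − 11·(-6))/617 = 648/617; q = (123·(-6) − 11·97)/617 = -1805/617.
At x = 1: ŷ = (648/617)·(1) + (-1805/617)·(1) = -1157/617.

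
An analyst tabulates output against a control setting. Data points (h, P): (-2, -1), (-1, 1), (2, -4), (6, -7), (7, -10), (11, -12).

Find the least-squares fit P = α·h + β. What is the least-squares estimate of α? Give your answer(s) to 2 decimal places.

α = -0.98

With design matrix X, XᵀX = [[215, 23]; [23, 6]] and XᵀP = [-251, -33]ᵀ.
det = 215·6 − 23² = 761.
α = ((-251)·6 − 23·(-33))/761 = -747/761; β = (215·(-33) − 23·(-251))/761 = -1322/761.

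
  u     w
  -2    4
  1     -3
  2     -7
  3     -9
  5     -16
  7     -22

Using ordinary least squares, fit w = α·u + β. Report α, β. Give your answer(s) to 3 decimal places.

α = -2.932, β = -1.014

Sums needed: Σu·u = 92, Σu = 16, Σ1 = 6.
For Xᵀw: Σu·w = -286, Σw = -53.
Normal equations: [[92, 16]; [16, 6]]·[α, β]ᵀ = [-286, -53]ᵀ.
Eliminating β: 6·(row 1) − 16·(row 2) gives 296·α = 6·(-286) − 16·(-53) = -868, so α = -217/74.
Then β = ((-53) − 16·(-217/74))/6 = -75/74.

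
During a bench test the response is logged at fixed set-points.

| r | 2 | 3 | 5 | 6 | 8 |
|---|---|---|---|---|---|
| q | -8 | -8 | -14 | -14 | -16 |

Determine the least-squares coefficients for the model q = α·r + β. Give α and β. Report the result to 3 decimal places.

α = -1.491, β = -4.842

XᵀX·[α, β]ᵀ = Xᵀq reads: 138·α + 24·β = -322;  24·α + 5·β = -60.
Eliminating β: 5·(row 1) − 24·(row 2) gives 114·α = 5·(-322) − 24·(-60) = -170, so α = -85/57.
Then β = ((-60) − 24·(-85/57))/5 = -92/19.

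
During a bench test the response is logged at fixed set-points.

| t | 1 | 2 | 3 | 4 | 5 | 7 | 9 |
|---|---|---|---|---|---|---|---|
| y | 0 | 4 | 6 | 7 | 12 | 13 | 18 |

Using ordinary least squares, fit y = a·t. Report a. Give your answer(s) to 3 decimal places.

a = 1.984

Sums needed: Σt·t = 185.
Right-hand side: Σt·y = 367.
a = 367/185 = 1.98378.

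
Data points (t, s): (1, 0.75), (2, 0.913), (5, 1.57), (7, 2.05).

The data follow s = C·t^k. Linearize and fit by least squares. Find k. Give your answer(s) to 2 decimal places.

k = 0.52

Linearized form: ln s = k·ln t + ln C. From the 4 transformed points,
Over the data: Σln t = 4.2485, Σ(ln t)² = 6.8573, Σln s = 0.7902, Σln t·ln s = 2.0597.
Normal system: [[6.8573, 4.2485]; [4.2485, 4]]·[k, ln C]ᵀ = [2.0597, 0.7902]ᵀ.
Solving (det = 9.3795): k = 0.52047, ln C = -0.35525.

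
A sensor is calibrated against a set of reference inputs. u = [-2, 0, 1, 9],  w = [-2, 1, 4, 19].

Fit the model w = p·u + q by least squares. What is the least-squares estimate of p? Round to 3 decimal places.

p = 1.929

Setting ∂/∂p … = 0 gives: 86·p + 8·q = 179;  8·p + 4·q = 22.
Δ = 86·4 − 8² = 280.
p = (179·4 − 8·22)/280 = 27/14; q = (86·22 − 8·179)/280 = 23/14.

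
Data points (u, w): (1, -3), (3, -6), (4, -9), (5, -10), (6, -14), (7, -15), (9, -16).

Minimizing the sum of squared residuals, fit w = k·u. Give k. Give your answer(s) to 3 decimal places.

Normal-equation sums: Σu·u = 217.
Moment sums: Σu·w = -440.
Normal equations: [[217]]·[k]ᵀ = [-440]ᵀ.
k = (-440)/217 = -2.02765.

k = -2.028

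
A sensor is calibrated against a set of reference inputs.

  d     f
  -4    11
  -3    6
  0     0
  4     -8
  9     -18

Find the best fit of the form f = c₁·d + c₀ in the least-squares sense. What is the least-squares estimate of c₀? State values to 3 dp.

c₀ = 0.763

Sums needed: Σd·d = 122, Σd = 6, Σ1 = 5.
For Xᵀf: Σd·f = -256, Σf = -9.
Normal equations: [[122, 6]; [6, 5]]·[c₁, c₀]ᵀ = [-256, -9]ᵀ.
Determinant 122·5 − 6² = 574.
c₁ = ((-256)·5 − 6·(-9))/574 = -613/287; c₀ = (122·(-9) − 6·(-256))/574 = 219/287.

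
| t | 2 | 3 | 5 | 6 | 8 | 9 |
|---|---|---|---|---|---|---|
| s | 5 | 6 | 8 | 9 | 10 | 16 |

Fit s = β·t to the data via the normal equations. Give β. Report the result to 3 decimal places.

β = 1.580

From the data, Σt·t = 219.
And Σt·s = 346.
So AᵀA·[β]ᵀ = Aᵀs: [[219]]·[β]ᵀ = [346]ᵀ.
Hence β = 346 / 219 ≈ 1.57991.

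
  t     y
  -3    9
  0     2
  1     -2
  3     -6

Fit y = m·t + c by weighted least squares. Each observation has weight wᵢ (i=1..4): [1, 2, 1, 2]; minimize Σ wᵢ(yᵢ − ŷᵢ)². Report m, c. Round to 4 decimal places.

m = -2.5395, c = 1.5263

The normal system AᵀWA·[m, c]ᵀ = AᵀWy is [[28, 4]; [4, 6]]·[m, c]ᵀ = [-65, -1]ᵀ.
Eliminating c: 6·(row 1) − 4·(row 2) gives 152·m = 6·(-65) − 4·(-1) = -386, so m = -193/76.
Then c = ((-1) − 4·(-193/76))/6 = 29/19.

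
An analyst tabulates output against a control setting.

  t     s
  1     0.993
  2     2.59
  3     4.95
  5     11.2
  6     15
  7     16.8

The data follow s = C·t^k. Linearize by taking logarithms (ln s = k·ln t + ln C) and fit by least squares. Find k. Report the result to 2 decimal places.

Linearized form: ln s = k·ln t + ln C. From the 6 transformed points,
Σln t = 7.1389, Σ(ln t)² = 11.2747, Σln s = 10.4894, Σln t·ln s = 16.6473.
Normal system: [[11.2747, 7.1389]; [7.1389, 6]]·[k, ln C]ᵀ = [16.6473, 10.4894]ᵀ.
Slope k = (n·Σln t·ln s − Σln t·Σln s)/(n·Σ(ln t)² − (Σln t)²) = (6·16.6473 − 7.1389·10.4894)/16.6845 = 1.49850; ln C = (Σln s − k·Σln t)/n = -0.03471.

k = 1.50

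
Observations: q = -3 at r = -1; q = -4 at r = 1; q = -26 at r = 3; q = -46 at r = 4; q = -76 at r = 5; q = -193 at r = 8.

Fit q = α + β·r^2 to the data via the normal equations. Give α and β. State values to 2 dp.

α = 0.34, β = -3.02

From the data, Σ1 = 6, Σr^2 = 116, Σr^2·r^2 = 5060.
For Xᵀq: Σq = -348, Σr^2·q = -15229.
Δ = 6·5060 − 116² = 16904.
α = ((-348)·5060 − 116·(-15229))/16904 = 1421/4226; β = (6·(-15229) − 116·(-348))/16904 = -25503/8452.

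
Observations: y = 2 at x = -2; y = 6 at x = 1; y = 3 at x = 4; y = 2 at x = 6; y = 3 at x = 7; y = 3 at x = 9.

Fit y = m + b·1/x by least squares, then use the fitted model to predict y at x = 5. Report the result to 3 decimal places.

ŷ = 3.180

Compute the Gram sums: Σ1 = 6, Σ1/x = 295/252, Σ1/x·1/x = 87193/63504.
And Σy = 19, Σ1/x·y = 575/84.
Normal equations: [[6, 295/252]; [295/252, 87193/63504]]·[m, b]ᵀ = [19, 575/84]ᵀ.
Eliminating b: (87193/63504)·(row 1) − (295/252)·(row 2) gives (436133/63504)·m = (87193/63504)·19 − (295/252)·(575/84) = 71737/3969, so m = 1147792/436133.
Then b = ((575/84) − (295/252)·(1147792/436133))/(87193/63504) = 1195740/436133.
At x = 5: ŷ = (1147792/436133)·(1) + (1195740/436133)·(1/5) = 1386940/436133.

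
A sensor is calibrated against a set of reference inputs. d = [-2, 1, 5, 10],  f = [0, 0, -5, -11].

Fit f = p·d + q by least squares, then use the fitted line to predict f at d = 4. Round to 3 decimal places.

The normal equations are: 130·p + 14·q = -135;  14·p + 4·q = -16.
(Σd·d = 130, Σd = 14, Σ1 = 4, Σd·f = -135, Σf = -16.)
Determinant 130·4 − 14² = 324.
p = ((-135)·4 − 14·(-16))/324 = -79/81; q = (130·(-16) − 14·(-135))/324 = -95/162.
At d = 4: f̂ = (-79/81)·(4) + (-95/162)·(1) = -727/162.

f̂ = -4.488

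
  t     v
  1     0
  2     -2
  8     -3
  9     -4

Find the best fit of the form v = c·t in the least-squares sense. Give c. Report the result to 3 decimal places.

c = -0.427

The normal equations are: 150·c = -64.
(Σt·t = 150, Σt·v = -64.)
c = (-64)/150 = -0.426667.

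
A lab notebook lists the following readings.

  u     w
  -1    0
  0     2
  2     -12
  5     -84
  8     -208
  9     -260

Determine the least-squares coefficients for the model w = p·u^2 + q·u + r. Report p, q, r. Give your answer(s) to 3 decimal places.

With design matrix A, AᵀA = [[11299, 1373, 175]; [1373, 175, 23]; [175, 23, 6]] and Aᵀw = [-36520, -4448, -562]ᵀ.
Row-reducing yields p = -22879/7480, q = -1143/680, r = 7437/3740.

p = -3.059, q = -1.681, r = 1.989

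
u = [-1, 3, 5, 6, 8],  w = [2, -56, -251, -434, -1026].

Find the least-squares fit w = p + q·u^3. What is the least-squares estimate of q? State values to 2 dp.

q = -2.00

From the data, Σ1 = 5, Σu^3 = 879, Σu^3·u^3 = 325155.
And Σw = -1765, Σu^3·w = -651945.
Normal equations: [[5, 879]; [879, 325155]]·[p, q]ᵀ = [-1765, -651945]ᵀ.
Δ = 5·325155 − 879² = 853134.
p = ((-1765)·325155 − 879·(-651945))/853134 = -139820/142189; q = (5·(-651945) − 879·(-1765))/853134 = -284715/142189.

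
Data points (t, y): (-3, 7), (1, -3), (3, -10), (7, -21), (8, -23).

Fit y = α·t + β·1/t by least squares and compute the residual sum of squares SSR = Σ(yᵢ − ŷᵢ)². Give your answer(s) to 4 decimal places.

The normal system AᵀA·[α, β]ᵀ = Aᵀy is [[132, 5]; [5, 35513/28224]]·[α, β]ᵀ = [-385, -349/24]ᵀ.
det = 132·(35513/28224) − 5² = 331843/2352.
α = ((-385)·(35513/28224) − 5·(-349/24))/(331843/2352) = -11620385/3982116; β = (132·(-349/24) − 5·(-385))/(331843/2352) = 12936/331843.
Residuals: -2311533/1327372, -481195/3982116, -1670583/1327372, -2303917/3982116, 338752/995529; SSR = 20235955/3982116.

SSR = 5.0817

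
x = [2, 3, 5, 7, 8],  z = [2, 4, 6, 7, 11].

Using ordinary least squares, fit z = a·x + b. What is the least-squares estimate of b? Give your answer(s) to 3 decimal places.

MᵀM·[a, b]ᵀ = Mᵀz reads: 151·a + 25·b = 183;  25·a + 5·b = 30.
(Σx·x = 151, Σx = 25, Σ1 = 5, Σx·z = 183, Σz = 30.)
Δ = 151·5 − 25² = 130.
a = (183·5 − 25·30)/130 = 33/26; b = (151·30 − 25·183)/130 = -9/26.

b = -0.346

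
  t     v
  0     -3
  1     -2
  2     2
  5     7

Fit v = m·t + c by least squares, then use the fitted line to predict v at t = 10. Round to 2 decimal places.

v̂ = 17.57

Forming AᵀA = [[30, 8]; [8, 4]] and Aᵀv = [37, 4]ᵀ gives AᵀA·[m, c]ᵀ = Aᵀv.
Eliminating c: 4·(row 1) − 8·(row 2) gives 56·m = 4·37 − 8·4 = 116, so m = 29/14.
Then c = (4 − 8·(29/14))/4 = -22/7.
At t = 10: v̂ = (29/14)·(10) + (-22/7)·(1) = 123/7.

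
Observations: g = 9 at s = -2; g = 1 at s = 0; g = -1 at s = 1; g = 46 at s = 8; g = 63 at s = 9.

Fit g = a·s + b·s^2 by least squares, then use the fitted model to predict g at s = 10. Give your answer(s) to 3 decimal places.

ĝ = 79.618

From the data, Σs·s = 150, Σs·s^2 = 1234, Σs^2·s^2 = 10674.
Moment sums: Σs·g = 916, Σs^2·g = 8082.
Normal equations: [[150, 1234]; [1234, 10674]]·[a, b]ᵀ = [916, 8082]ᵀ.
Eliminating b: 10674·(row 1) − 1234·(row 2) gives 78344·a = 10674·916 − 1234·8082 = -195804, so a = -6993/2798.
Then b = (8082 − 1234·(-6993/2798))/10674 = 2927/2798.
At s = 10: ĝ = (-6993/2798)·(10) + (2927/2798)·(100) = 111385/1399.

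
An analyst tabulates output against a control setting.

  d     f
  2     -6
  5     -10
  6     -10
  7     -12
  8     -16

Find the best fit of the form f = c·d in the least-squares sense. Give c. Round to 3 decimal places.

c = -1.876

The normal equations are: 178·c = -334.
(Σd·d = 178, Σd·f = -334.)
Hence c = -334 / 178 ≈ -1.8764.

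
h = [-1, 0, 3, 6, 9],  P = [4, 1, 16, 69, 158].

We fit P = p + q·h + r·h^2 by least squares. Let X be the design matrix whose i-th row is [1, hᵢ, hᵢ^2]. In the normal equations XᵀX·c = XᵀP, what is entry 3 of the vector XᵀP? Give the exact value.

Entry 3 ↔ basis h^2, so (XᵀP)_{3} = Σᵢ (h^2)·Pᵢ = (1)·(4) + (0)·(1) + (9)·(16) + (36)·(69) + (81)·(158) = 15430.

15430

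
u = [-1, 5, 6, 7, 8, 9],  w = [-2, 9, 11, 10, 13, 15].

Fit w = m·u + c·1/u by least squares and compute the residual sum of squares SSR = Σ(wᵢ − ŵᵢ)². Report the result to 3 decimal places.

SSR = 4.140

From the data, Σu·u = 256, Σu·1/u = 6, Σ1/u·1/u = 7088041/6350400.
For Mᵀw: Σu·w = 422, Σ1/u·w = 2899/280.
MᵀM·[m, c]ᵀ = Mᵀw becomes [[256, 6]; [6, 7088041/6350400]]·[m, c]ᵀ = [422, 2899/280]ᵀ.
det = 256·(7088041/6350400) − 6² = 24780064/99225.
m = (422·(7088041/6350400) − 6·(2899/280))/(24780064/99225) = 1298328691/792962048; c = (256·(2899/280) − 6·422)/(24780064/99225) = 2939895/6195016.
Residuals: 88711155/792962048, 569753665/792962048, 434946311/396481024, -1212438437/792962048, -15645153/99120256, 167660661/792962048; SSR = 1641304575/396481024.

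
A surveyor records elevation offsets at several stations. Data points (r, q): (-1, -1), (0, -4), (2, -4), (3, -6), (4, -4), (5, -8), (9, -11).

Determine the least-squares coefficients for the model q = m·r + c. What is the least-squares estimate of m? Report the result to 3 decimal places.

m = -0.906

The normal equations are: 136·m + 22·c = -180;  22·m + 7·c = -38.
Determinant 136·7 − 22² = 468.
m = ((-180)·7 − 22·(-38))/468 = -106/117; c = (136·(-38) − 22·(-180))/468 = -302/117.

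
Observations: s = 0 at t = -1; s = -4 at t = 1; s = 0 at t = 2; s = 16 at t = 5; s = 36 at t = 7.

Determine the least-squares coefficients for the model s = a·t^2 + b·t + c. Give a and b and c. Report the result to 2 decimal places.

From the data, Σt^2·t^2 = 3044, Σt^2·t = 476, Σt^2 = 80, Σt·t = 80, Σt = 14, Σ1 = 5.
Moment sums: Σt^2·s = 2160, Σt·s = 328, Σs = 48.
Normal equations: [[3044, 476, 80]; [476, 80, 14]; [80, 14, 5]]·[a, b, c]ᵀ = [2160, 328, 48]ᵀ.
Row-reducing yields a = 139/147, b = -23/21, c = -362/147.

a = 0.95, b = -1.10, c = -2.46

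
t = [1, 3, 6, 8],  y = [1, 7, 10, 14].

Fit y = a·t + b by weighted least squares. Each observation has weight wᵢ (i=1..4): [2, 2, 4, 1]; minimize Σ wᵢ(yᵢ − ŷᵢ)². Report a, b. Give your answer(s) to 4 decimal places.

a = 1.6903, b = 0.2655

Normal-equation sums: Σwᵢ·t·t = 228, Σwᵢ·t = 40, Σwᵢ·1 = 9.
Right-hand side: Σwᵢ·t·y = 396, Σwᵢ·y = 70.
MᵀWM·[a, b]ᵀ = MᵀWy becomes [[228, 40]; [40, 9]]·[a, b]ᵀ = [396, 70]ᵀ.
Δ = 228·9 − 40² = 452.
a = (396·9 − 40·70)/452 = 191/113; b = (228·70 − 40·396)/452 = 30/113.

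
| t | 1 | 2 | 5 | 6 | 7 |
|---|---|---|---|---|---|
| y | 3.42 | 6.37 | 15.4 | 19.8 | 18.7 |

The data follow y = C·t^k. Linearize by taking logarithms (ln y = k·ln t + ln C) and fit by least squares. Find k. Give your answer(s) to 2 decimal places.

k = 0.92

Taking logs, ln y = k·ln t + ln C, so regress ln y on ln t.
Σln t = 6.0403, Σ(ln t)² = 10.0677, Σln y = 11.7298, Σln t·ln y = 16.7325.
Normal system: [[10.0677, 6.0403]; [6.0403, 5]]·[k, ln C]ᵀ = [16.7325, 11.7298]ᵀ.
Δ = 10.0677·5 − (6.0403)² = 13.8539; k = (16.7325·5 − 6.0403·11.7298)/13.8539 = 0.92475, ln C = (10.0677·11.7298 − 6.0403·16.7325)/13.8539 = 1.22881.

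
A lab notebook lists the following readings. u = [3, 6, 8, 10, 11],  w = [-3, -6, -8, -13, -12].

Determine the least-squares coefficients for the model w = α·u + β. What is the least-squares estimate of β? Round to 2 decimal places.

β = 1.16

The normal system AᵀA·[α, β]ᵀ = Aᵀw is [[330, 38]; [38, 5]]·[α, β]ᵀ = [-371, -42]ᵀ.
Determinant 330·5 − 38² = 206.
α = ((-371)·5 − 38·(-42))/206 = -259/206; β = (330·(-42) − 38·(-371))/206 = 119/103.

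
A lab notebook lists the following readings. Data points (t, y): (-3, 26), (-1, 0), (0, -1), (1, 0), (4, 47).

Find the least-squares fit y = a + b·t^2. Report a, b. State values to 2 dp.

MᵀM·[a, b]ᵀ = Mᵀy reads: 5·a + 27·b = 72;  27·a + 339·b = 986.
Eliminating b: 339·(row 1) − 27·(row 2) gives 966·a = 339·72 − 27·986 = -2214, so a = -369/161.
Then b = (986 − 27·(-369/161))/339 = 1493/483.

a = -2.29, b = 3.09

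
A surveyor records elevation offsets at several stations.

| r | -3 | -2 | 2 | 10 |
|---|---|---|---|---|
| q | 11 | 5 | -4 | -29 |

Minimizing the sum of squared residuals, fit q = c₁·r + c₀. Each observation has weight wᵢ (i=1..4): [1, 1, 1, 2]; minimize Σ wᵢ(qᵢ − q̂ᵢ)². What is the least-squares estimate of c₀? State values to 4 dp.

Setting ∂/∂c₁ … = 0 gives: 217·c₁ + 17·c₀ = -631;  17·c₁ + 5·c₀ = -46.
Determinant 217·5 − 17² = 796.
c₁ = ((-631)·5 − 17·(-46))/796 = -2373/796; c₀ = (217·(-46) − 17·(-631))/796 = 745/796.

c₀ = 0.9359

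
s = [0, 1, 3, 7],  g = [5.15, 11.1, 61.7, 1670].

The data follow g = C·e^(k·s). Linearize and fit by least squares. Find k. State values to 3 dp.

k = 0.830

Let Y = ln g. Fitting Y = k·s + ln C by least squares:
Σs = 11.0000, Σ(s)² = 59.0000, Σln g = 15.5888, Σs·ln g = 66.7178.
Equations: 59.0000·k + 11.0000·ln C = 66.7178;  11.0000·k + 4·ln C = 15.5888.
Δ = 59.0000·4 − (11.0000)² = 115.0000; k = (66.7178·4 − 11.0000·15.5888)/115.0000 = 0.82952, ln C = (59.0000·15.5888 − 11.0000·66.7178)/115.0000 = 1.61603.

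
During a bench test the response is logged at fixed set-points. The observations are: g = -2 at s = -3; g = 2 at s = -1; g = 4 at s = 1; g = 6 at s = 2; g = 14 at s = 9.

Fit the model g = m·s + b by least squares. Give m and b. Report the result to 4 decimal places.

Compute the Gram sums: Σs·s = 96, Σs = 8, Σ1 = 5.
And Σs·g = 146, Σg = 24.
Normal equations: [[96, 8]; [8, 5]]·[m, b]ᵀ = [146, 24]ᵀ.
Determinant 96·5 − 8² = 416.
m = (146·5 − 8·24)/416 = 269/208; b = (96·24 − 8·146)/416 = 71/26.

m = 1.2933, b = 2.7308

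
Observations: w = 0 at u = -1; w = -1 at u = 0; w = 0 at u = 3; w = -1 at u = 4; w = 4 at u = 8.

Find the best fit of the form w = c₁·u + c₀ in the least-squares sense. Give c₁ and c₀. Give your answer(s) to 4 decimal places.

The normal equations are: 90·c₁ + 14·c₀ = 28;  14·c₁ + 5·c₀ = 2.
(Σu·u = 90, Σu = 14, Σ1 = 5, Σu·w = 28, Σw = 2.)
Determinant 90·5 − 14² = 254.
c₁ = (28·5 − 14·2)/254 = 56/127; c₀ = (90·2 − 14·28)/254 = -106/127.

c₁ = 0.4409, c₀ = -0.8346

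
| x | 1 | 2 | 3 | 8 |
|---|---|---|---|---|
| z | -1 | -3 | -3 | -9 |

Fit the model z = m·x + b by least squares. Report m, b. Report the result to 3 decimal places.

Sums needed: Σx·x = 78, Σx = 14, Σ1 = 4.
Right-hand side: Σx·z = -88, Σz = -16.
Normal equations: [[78, 14]; [14, 4]]·[m, b]ᵀ = [-88, -16]ᵀ.
Eliminating b: 4·(row 1) − 14·(row 2) gives 116·m = 4·(-88) − 14·(-16) = -128, so m = -32/29.
Then b = ((-16) − 14·(-32/29))/4 = -4/29.

m = -1.103, b = -0.138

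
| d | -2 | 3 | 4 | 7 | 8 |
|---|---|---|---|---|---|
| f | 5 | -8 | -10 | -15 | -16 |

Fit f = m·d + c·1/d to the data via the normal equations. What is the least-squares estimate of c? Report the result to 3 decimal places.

c = -3.525

Compute the Gram sums: Σd·d = 142, Σd·1/d = 5, Σ1/d·1/d = 12973/28224.
For Mᵀf: Σd·f = -307, Σ1/d·f = -248/21.
Eliminating c: (12973/28224)·(row 1) − 5·(row 2) gives (568283/14112)·m = (12973/28224)·(-307) − 5·(-248/21) = -2316151/28224, so m = -2316151/1136566.
Then c = ((-248/21) − 5·(-2316151/1136566))/(12973/28224) = -2003232/568283.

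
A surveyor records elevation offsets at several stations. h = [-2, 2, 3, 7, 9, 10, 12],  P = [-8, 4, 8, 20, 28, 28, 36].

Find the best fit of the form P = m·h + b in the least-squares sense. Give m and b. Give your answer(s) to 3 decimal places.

m = 3.133, b = -1.777

Forming XᵀX = [[391, 41]; [41, 7]] and XᵀP = [1152, 116]ᵀ gives XᵀX·[m, b]ᵀ = XᵀP.
Eliminating b: 7·(row 1) − 41·(row 2) gives 1056·m = 7·1152 − 41·116 = 3308, so m = 827/264.
Then b = (116 − 41·(827/264))/7 = -469/264.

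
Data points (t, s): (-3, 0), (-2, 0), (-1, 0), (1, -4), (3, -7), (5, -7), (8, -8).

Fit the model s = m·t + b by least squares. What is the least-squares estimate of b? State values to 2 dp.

Normal-equation sums: Σt·t = 113, Σt = 11, Σ1 = 7.
And Σt·s = -124, Σs = -26.
XᵀX·[m, b]ᵀ = Xᵀs becomes [[113, 11]; [11, 7]]·[m, b]ᵀ = [-124, -26]ᵀ.
Eliminating b: 7·(row 1) − 11·(row 2) gives 670·m = 7·(-124) − 11·(-26) = -582, so m = -291/335.
Then b = ((-26) − 11·(-291/335))/7 = -787/335.

b = -2.35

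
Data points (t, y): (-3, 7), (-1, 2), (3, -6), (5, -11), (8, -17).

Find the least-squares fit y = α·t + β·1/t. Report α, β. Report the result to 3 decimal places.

α = -2.152, β = 0.079

Forming AᵀA = [[108, 5]; [5, 18401/14400]] and Aᵀy = [-232, -1279/120]ᵀ gives AᵀA·[α, β]ᵀ = Aᵀy.
Eliminating β: (18401/14400)·(row 1) − 5·(row 2) gives (45203/400)·α = (18401/14400)·(-232) − 5·(-1279/120) = -54713/225, so α = -875408/406827.
Then β = ((-1279/120) − 5·(-875408/406827))/(18401/14400) = 3560/45203.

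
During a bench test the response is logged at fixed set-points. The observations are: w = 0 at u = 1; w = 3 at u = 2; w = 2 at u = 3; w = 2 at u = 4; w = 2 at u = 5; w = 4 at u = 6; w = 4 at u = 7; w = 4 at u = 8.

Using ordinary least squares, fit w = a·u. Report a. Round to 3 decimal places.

The normal system MᵀM·[a]ᵀ = Mᵀw is [[204]]·[a]ᵀ = [114]ᵀ.
Hence a = 114 / 204 ≈ 0.558824.

a = 0.559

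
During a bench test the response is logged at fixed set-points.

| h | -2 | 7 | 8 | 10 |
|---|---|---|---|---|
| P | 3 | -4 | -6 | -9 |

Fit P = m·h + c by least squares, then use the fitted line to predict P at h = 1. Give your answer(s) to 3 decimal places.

Sums needed: Σh·h = 217, Σh = 23, Σ1 = 4.
Moment sums: Σh·P = -172, ΣP = -16.
AᵀA·[m, c]ᵀ = AᵀP becomes [[217, 23]; [23, 4]]·[m, c]ᵀ = [-172, -16]ᵀ.
Eliminating c: 4·(row 1) − 23·(row 2) gives 339·m = 4·(-172) − 23·(-16) = -320, so m = -320/339.
Then c = ((-16) − 23·(-320/339))/4 = 484/339.
At h = 1: P̂ = (-320/339)·(1) + (484/339)·(1) = 164/339.

P̂ = 0.484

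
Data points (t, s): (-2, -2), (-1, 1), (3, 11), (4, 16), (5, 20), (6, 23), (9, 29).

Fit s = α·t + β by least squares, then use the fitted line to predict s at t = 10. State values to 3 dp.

ŝ = 33.264

Normal-equation sums: Σt·t = 172, Σt = 24, Σ1 = 7.
And Σt·s = 599, Σs = 98.
XᵀX·[α, β]ᵀ = Xᵀs becomes [[172, 24]; [24, 7]]·[α, β]ᵀ = [599, 98]ᵀ.
Δ = 172·7 − 24² = 628.
α = (599·7 − 24·98)/628 = 1841/628; β = (172·98 − 24·599)/628 = 620/157.
At t = 10: ŝ = (1841/628)·(10) + (620/157)·(1) = 10445/314.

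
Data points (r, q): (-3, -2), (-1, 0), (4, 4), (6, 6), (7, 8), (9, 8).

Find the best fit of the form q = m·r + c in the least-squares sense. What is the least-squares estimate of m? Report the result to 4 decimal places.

m = 0.8802

Setting ∂/∂m … = 0 gives: 192·m + 22·c = 186;  22·m + 6·c = 24.
(Σr·r = 192, Σr = 22, Σ1 = 6, Σr·q = 186, Σq = 24.)
Determinant 192·6 − 22² = 668.
m = (186·6 − 22·24)/668 = 147/167; c = (192·24 − 22·186)/668 = 129/167.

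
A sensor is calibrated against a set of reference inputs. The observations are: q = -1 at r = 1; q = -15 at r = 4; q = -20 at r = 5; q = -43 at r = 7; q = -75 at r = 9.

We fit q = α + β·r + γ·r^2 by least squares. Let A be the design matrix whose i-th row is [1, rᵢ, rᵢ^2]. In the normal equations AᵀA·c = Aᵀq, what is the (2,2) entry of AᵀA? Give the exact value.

172

Row 2 ↔ basis r, column 2 ↔ basis r, so (AᵀA)_{2,2} = Σᵢ (r)·(r) = (1)·(1) + (4)·(4) + (5)·(5) + (7)·(7) + (9)·(9) = 172.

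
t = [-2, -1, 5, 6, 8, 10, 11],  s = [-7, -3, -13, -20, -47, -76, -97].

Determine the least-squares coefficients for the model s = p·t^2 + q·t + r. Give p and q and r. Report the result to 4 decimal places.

p = -1.0191, q = 2.3425, r = 1.1484

Entries of XᵀX: Σt^2·t^2 = 30675, Σt^2·t = 3175, Σt^2 = 351, Σt·t = 351, Σt = 37, Σ1 = 7.
And Σt^2·s = -23421, Σt·s = -2371, Σs = -263.
Row-reducing yields p = -518203/508481, q = 1191111/508481, r = 583949/508481.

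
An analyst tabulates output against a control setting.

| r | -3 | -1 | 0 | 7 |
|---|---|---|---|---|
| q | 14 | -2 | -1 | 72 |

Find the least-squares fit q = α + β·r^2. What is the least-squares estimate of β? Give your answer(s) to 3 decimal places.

β = 1.505

Forming MᵀM = [[4, 59]; [59, 2483]] and Mᵀq = [83, 3652]ᵀ gives MᵀM·[α, β]ᵀ = Mᵀq.
Eliminating β: 2483·(row 1) − 59·(row 2) gives 6451·α = 2483·83 − 59·3652 = -9379, so α = -9379/6451.
Then β = (3652 − 59·(-9379/6451))/2483 = 9711/6451.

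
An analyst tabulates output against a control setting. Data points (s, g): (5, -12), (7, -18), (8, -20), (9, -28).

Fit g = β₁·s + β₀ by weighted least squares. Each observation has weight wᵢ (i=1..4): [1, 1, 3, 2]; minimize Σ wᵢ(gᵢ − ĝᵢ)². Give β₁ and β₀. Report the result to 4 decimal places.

Forming MᵀWM = [[428, 54]; [54, 7]] and MᵀWg = [-1170, -146]ᵀ gives MᵀWM·[β₁, β₀]ᵀ = MᵀWg.
det = 428·7 − 54² = 80.
β₁ = ((-1170)·7 − 54·(-146))/80 = -153/40; β₀ = (428·(-146) − 54·(-1170))/80 = 173/20.

β₁ = -3.8250, β₀ = 8.6500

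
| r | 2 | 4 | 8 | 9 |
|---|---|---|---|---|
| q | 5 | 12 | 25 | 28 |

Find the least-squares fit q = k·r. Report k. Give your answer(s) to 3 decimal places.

k = 3.091

Entries of XᵀX: Σr·r = 165.
And Σr·q = 510.
Normal equations: [[165]]·[k]ᵀ = [510]ᵀ.
Hence k = 510 / 165 ≈ 3.09091.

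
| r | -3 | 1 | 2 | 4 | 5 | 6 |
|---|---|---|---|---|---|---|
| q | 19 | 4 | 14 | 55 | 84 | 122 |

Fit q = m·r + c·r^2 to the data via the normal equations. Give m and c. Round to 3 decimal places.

Forming MᵀM = [[91, 387]; [387, 2275]] and Mᵀq = [1347, 7603]ᵀ gives MᵀM·[m, c]ᵀ = Mᵀq.
Δ = 91·2275 − 387² = 57256.
m = (1347·2275 − 387·7603)/57256 = 15258/7157; c = (91·7603 − 387·1347)/57256 = 21323/7157.

m = 2.132, c = 2.979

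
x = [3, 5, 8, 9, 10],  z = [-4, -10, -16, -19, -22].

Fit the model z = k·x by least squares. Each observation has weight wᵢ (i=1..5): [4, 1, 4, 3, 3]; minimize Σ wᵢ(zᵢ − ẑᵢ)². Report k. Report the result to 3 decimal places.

The normal system AᵀWA·[k]ᵀ = AᵀWz is [[860]]·[k]ᵀ = [-1783]ᵀ.
k = (-1783)/860 = -2.07326.

k = -2.073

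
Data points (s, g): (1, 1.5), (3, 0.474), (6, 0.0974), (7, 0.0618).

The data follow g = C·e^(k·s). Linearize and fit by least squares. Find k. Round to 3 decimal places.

Let Y = ln g. Fitting Y = k·s + ln C by least squares:
XᵀX = [[95.0000, 17.0000]; [17.0000, 4]], rhs = [-35.2947, -5.4539]ᵀ  (here Σs = 17.0000, Σ(s)² = 95.0000, Σln g = -5.4539, Σs·ln g = -35.2947).
Solving (det = 91.0000): k = -0.53256, ln C = 0.89992.

k = -0.533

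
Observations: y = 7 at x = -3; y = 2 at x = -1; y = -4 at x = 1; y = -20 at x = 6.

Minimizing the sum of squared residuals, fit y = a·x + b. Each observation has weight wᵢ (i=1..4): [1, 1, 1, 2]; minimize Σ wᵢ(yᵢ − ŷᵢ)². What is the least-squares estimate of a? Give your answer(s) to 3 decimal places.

a = -3.054

Normal-equation sums: Σwᵢ·x·x = 83, Σwᵢ·x = 9, Σwᵢ·1 = 5.
Moment sums: Σwᵢ·x·y = -267, Σwᵢ·y = -35.
MᵀWM·[a, b]ᵀ = MᵀWy becomes [[83, 9]; [9, 5]]·[a, b]ᵀ = [-267, -35]ᵀ.
Eliminating b: 5·(row 1) − 9·(row 2) gives 334·a = 5·(-267) − 9·(-35) = -1020, so a = -510/167.
Then b = ((-35) − 9·(-510/167))/5 = -251/167.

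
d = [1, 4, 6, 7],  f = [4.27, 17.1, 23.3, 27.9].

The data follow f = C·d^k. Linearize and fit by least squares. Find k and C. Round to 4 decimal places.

Taking logs, ln f = k·ln d + ln C, so regress ln f on ln d.
Sums: Σln d = 5.1240, Σ(ln d)² = 8.9188, Σln f = 10.7678, Σln d·ln f = 16.0543.
Normal system: [[8.9188, 5.1240]; [5.1240, 4]]·[k, ln C]ᵀ = [16.0543, 10.7678]ᵀ.
Slope k = (n·Σln d·ln f − Σln d·Σln f)/(n·Σ(ln d)² − (Σln d)²) = (4·16.0543 − 5.1240·10.7678)/9.4201 = 0.96001; ln C = (Σln f − k·Σln d)/n = 1.46217, so C = exp(1.46217) = 4.31533.

k = 0.9600, C = 4.3153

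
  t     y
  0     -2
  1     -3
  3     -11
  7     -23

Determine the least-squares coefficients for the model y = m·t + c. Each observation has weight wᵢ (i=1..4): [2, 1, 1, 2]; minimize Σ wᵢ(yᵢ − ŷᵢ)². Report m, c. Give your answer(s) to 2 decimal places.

Normal-equation sums: Σwᵢ·t·t = 108, Σwᵢ·t = 18, Σwᵢ·1 = 6.
Moment sums: Σwᵢ·t·y = -358, Σwᵢ·y = -64.
XᵀWX·[m, c]ᵀ = XᵀWy becomes [[108, 18]; [18, 6]]·[m, c]ᵀ = [-358, -64]ᵀ.
Eliminating c: 6·(row 1) − 18·(row 2) gives 324·m = 6·(-358) − 18·(-64) = -996, so m = -83/27.
Then c = ((-64) − 18·(-83/27))/6 = -13/9.

m = -3.07, c = -1.44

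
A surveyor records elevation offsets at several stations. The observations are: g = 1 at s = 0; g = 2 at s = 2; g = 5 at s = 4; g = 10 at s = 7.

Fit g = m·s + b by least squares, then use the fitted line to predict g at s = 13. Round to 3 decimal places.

ĝ = 17.439

The normal equations are: 69·m + 13·b = 94;  13·m + 4·b = 18.
(Σs·s = 69, Σs = 13, Σ1 = 4, Σs·g = 94, Σg = 18.)
Eliminating b: 4·(row 1) − 13·(row 2) gives 107·m = 4·94 − 13·18 = 142, so m = 142/107.
Then b = (18 − 13·(142/107))/4 = 20/107.
At s = 13: ĝ = (142/107)·(13) + (20/107)·(1) = 1866/107.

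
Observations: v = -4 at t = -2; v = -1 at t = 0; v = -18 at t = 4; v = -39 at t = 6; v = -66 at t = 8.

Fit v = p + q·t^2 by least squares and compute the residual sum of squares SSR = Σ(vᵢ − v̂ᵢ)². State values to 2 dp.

SSR = 3.13

With design matrix X, XᵀX = [[5, 120]; [120, 5664]] and Xᵀv = [-128, -5932]ᵀ.
Eliminating q: 5664·(row 1) − 120·(row 2) gives 13920·p = 5664·(-128) − 120·(-5932) = -13152, so p = -137/145.
Then q = ((-5932) − 120·(-137/145))/5664 = -715/696.
Residuals: 917/870, -8/145, -269/435, -311/290, 301/435; SSR = 2719/870.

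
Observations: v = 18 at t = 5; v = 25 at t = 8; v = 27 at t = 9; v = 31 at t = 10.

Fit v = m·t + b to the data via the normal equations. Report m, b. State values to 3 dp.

Setting ∂/∂m … = 0 gives: 270·m + 32·b = 843;  32·m + 4·b = 101.
(Σt·t = 270, Σt = 32, Σ1 = 4, Σt·v = 843, Σv = 101.)
det = 270·4 − 32² = 56.
m = (843·4 − 32·101)/56 = 5/2; b = (270·101 − 32·843)/56 = 21/4.

m = 2.500, b = 5.250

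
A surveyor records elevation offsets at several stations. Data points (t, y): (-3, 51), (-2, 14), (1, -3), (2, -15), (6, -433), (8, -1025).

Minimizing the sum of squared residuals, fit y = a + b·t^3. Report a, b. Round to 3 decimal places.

Sums needed: Σ1 = 6, Σt^3 = 702, Σt^3·t^3 = 309658.
Right-hand side: Σy = -1411, Σt^3·y = -619940.
Normal equations: [[6, 702]; [702, 309658]]·[a, b]ᵀ = [-1411, -619940]ᵀ.
det = 6·309658 − 702² = 1365144.
a = ((-1411)·309658 − 702·(-619940))/1365144 = -864779/682572; b = (6·(-619940) − 702·(-1411))/1365144 = -454853/227524.

a = -1.267, b = -1.999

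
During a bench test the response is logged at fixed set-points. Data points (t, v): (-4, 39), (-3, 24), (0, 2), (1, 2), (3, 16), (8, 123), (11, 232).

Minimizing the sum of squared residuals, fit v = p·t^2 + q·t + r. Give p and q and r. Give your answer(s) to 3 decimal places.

p = 2.017, q = -1.192, r = 1.917

Forming XᵀX = [[19156, 1780, 220]; [1780, 220, 16]; [220, 16, 7]] and Xᵀv = [36930, 3358, 438]ᵀ gives XᵀX·[p, q, r]ᵀ = Xᵀv.
Inverting the 3×3 Gram matrix, [p, q, r]ᵀ = [90340/44799, -106769/89598, 28634/14933]ᵀ.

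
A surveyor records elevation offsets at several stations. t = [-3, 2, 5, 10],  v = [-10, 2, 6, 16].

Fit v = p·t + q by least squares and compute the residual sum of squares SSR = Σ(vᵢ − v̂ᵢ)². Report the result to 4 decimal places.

SSR = 2.8989

The normal equations are: 138·p + 14·q = 224;  14·p + 4·q = 14.
Determinant 138·4 − 14² = 356.
p = (224·4 − 14·14)/356 = 175/89; q = (138·14 − 14·224)/356 = -301/89.
Residuals: -64/89, 129/89, -40/89, -25/89; SSR = 258/89.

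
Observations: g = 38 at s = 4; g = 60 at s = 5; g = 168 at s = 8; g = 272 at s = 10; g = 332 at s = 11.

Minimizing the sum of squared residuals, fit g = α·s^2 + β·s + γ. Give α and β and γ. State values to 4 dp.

α = 3.1715, β = -5.4374, γ = 8.5434

With design matrix A, AᵀA = [[29618, 3032, 326]; [3032, 326, 38]; [326, 38, 5]] and Aᵀg = [80232, 8168, 870]ᵀ.
Inverting the 3×3 Gram matrix, [α, β, γ]ᵀ = [1646/519, -2822/519, 1478/173]ᵀ.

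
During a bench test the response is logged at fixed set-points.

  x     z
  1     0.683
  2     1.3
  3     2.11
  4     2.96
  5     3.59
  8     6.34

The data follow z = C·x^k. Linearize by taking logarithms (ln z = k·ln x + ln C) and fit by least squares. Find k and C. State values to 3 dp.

With ln zᵢ as the transformed response and ln xᵢ as the regressor:
AᵀA = [[10.5236, 6.8669]; [6.8669, 6]], rhs = [8.4042, 4.8380]ᵀ  (here Σln x = 6.8669, Σ(ln x)² = 10.5236, Σln z = 4.8380, Σln x·ln z = 8.4042).
Δ = 10.5236·6 − (6.8669)² = 15.9867; k = (8.4042·6 − 6.8669·4.8380)/15.9867 = 1.07606, ln C = (10.5236·4.8380 − 6.8669·8.4042)/15.9867 = -0.42520, so C = exp(-0.42520) = 0.65364.

k = 1.076, C = 0.654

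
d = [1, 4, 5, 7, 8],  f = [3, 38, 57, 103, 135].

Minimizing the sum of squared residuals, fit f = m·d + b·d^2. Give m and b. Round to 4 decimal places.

m = 2.0457, b = 1.8411

Sums needed: Σd·d = 155, Σd·d^2 = 1045, Σd^2·d^2 = 7379.
Right-hand side: Σd·f = 2241, Σd^2·f = 15723.
Determinant 155·7379 − 1045² = 51720.
m = (2241·7379 − 1045·15723)/51720 = 8817/4310; b = (155·15723 − 1045·2241)/51720 = 1587/862.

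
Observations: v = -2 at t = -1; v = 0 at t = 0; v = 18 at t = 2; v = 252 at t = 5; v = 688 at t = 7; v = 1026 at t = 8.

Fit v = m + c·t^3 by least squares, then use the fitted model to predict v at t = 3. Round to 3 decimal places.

v̂ = 54.944

Compute the Gram sums: Σ1 = 6, Σt^3 = 987, Σt^3·t^3 = 395483.
Right-hand side: Σv = 1982, Σt^3·v = 792942.
Normal equations: [[6, 987]; [987, 395483]]·[m, c]ᵀ = [1982, 792942]ᵀ.
Determinant 6·395483 − 987² = 1398729.
m = (1982·395483 − 987·792942)/1398729 = 1213552/1398729; c = (6·792942 − 987·1982)/1398729 = 933806/466243.
At t = 3: v̂ = (1213552/1398729)·(1) + (933806/466243)·(27) = 76851838/1398729.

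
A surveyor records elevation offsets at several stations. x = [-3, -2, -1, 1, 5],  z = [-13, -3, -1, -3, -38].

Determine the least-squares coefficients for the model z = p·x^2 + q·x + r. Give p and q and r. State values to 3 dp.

With design matrix M, MᵀM = [[724, 90, 40]; [90, 40, 0]; [40, 0, 5]] and Mᵀz = [-1083, -147, -58]ᵀ.
Solving the 3×3 system (Gaussian elimination) gives p = -1153/806, q = -1839/4030, r = -314/2015.

p = -1.431, q = -0.456, r = -0.156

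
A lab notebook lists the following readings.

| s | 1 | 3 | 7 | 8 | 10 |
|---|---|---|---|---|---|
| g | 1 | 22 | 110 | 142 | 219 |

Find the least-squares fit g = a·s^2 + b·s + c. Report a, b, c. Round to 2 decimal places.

a = 2.01, b = 2.08, c = -2.82

Setting ∂/∂a … = 0 gives: 16579·a + 1883·b + 223·c = 36577;  1883·a + 223·b + 29·c = 4163;  223·a + 29·b + 5·c = 494.
(Σs^2·s^2 = 16579, Σs^2·s = 1883, Σs^2 = 223, Σs·s = 223, Σs = 29, Σ1 = 5, Σs^2·g = 36577, Σs·g = 4163, Σg = 494.)
Row-reducing yields a = 26551/13226, b = 27559/13226, c = -18644/6613.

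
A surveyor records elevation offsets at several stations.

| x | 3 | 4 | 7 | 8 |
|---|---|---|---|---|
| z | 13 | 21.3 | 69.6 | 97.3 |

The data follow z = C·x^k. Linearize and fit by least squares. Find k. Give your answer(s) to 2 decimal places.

k = 2.06

Let Y = ln z. Fitting Y = k·ln x + ln C by least squares:
Σln x = 6.5103, Σ(ln x)² = 11.2394, Σln z = 14.4442, Σln x·ln z = 24.8335.
Equations: 11.2394·k + 6.5103·ln C = 24.8335;  6.5103·k + 4·ln C = 14.4442.
Slope k = (n·Σln x·ln z − Σln x·Σln z)/(n·Σ(ln x)² − (Σln x)²) = (4·24.8335 − 6.5103·14.4442)/2.5742 = 2.05824; ln C = (Σln z − k·Σln x)/n = 0.26114.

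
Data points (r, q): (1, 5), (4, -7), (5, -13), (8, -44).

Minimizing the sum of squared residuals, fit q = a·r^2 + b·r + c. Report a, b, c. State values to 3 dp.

a = -0.792, b = 0.145, c = 5.577

The normal system XᵀX·[a, b, c]ᵀ = Xᵀq is [[4978, 702, 106]; [702, 106, 18]; [106, 18, 4]]·[a, b, c]ᵀ = [-3248, -440, -59]ᵀ.
Solving the 3×3 system (Gaussian elimination) gives a = -19/24, b = 29/200, c = 1673/300.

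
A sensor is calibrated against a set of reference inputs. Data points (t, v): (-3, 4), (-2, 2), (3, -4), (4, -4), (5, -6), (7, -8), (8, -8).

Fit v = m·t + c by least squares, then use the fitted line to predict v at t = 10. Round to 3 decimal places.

Forming MᵀM = [[176, 22]; [22, 7]] and Mᵀv = [-194, -24]ᵀ gives MᵀM·[m, c]ᵀ = Mᵀv.
Eliminating c: 7·(row 1) − 22·(row 2) gives 748·m = 7·(-194) − 22·(-24) = -830, so m = -415/374.
Then c = ((-24) − 22·(-415/374))/7 = 1/17.
At t = 10: v̂ = (-415/374)·(10) + (1/17)·(1) = -2064/187.

v̂ = -11.037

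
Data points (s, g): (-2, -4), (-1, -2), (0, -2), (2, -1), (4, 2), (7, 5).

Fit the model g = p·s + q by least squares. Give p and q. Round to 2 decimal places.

Setting ∂/∂p … = 0 gives: 74·p + 10·q = 51;  10·p + 6·q = -2.
(Σs·s = 74, Σs = 10, Σ1 = 6, Σs·g = 51, Σg = -2.)
Eliminating q: 6·(row 1) − 10·(row 2) gives 344·p = 6·51 − 10·(-2) = 326, so p = 163/172.
Then q = ((-2) − 10·(163/172))/6 = -329/172.

p = 0.95, q = -1.91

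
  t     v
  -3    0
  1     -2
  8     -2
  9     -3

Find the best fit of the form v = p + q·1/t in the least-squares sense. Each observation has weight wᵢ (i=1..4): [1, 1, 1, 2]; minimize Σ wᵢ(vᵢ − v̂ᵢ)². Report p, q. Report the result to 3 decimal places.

p = -1.809, q = -0.940

Setting ∂/∂p … = 0 gives: 5·p + (73/72)·q = -10;  (73/72)·p + (5969/5184)·q = -35/12.
Determinant 5·(5969/5184) − (73/72)² = 227/48.
p = ((-10)·(5969/5184) − (73/72)·(-35/12))/(227/48) = -11090/6129; q = (5·(-35/12) − (73/72)·(-10))/(227/48) = -640/681.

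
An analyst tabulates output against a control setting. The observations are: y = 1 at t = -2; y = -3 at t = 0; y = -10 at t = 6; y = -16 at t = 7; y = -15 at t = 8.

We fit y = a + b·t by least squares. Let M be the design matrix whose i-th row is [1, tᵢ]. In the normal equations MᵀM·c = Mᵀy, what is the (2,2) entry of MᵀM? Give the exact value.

Row 2 ↔ basis t, column 2 ↔ basis t, so (MᵀM)_{2,2} = Σᵢ (t)·(t) = (-2)·(-2) + (0)·(0) + (6)·(6) + (7)·(7) + (8)·(8) = 153.

153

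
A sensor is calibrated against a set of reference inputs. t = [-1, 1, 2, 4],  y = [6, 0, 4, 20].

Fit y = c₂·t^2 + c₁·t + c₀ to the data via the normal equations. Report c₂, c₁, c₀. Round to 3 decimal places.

c₂ = 1.833, c₁ = -2.654, c₀ = 1.397

Compute the Gram sums: Σt^2·t^2 = 274, Σt^2·t = 72, Σt^2 = 22, Σt·t = 22, Σt = 6, Σ1 = 4.
Moment sums: Σt^2·y = 342, Σt·y = 82, Σy = 30.
So MᵀM·[c₂, c₁, c₀]ᵀ = Mᵀy: [[274, 72, 22]; [72, 22, 6]; [22, 6, 4]]·[c₂, c₁, c₀]ᵀ = [342, 82, 30]ᵀ.
Inverting the 3×3 Gram matrix, [c₂, c₁, c₀]ᵀ = [11/6, -69/26, 109/78]ᵀ.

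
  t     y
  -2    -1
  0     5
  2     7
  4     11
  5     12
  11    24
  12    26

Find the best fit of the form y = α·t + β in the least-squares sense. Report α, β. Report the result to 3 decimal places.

Forming XᵀX = [[314, 32]; [32, 7]] and Xᵀy = [696, 84]ᵀ gives XᵀX·[α, β]ᵀ = Xᵀy.
Eliminating β: 7·(row 1) − 32·(row 2) gives 1174·α = 7·696 − 32·84 = 2184, so α = 1092/587.
Then β = (84 − 32·(1092/587))/7 = 2052/587.

α = 1.860, β = 3.496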